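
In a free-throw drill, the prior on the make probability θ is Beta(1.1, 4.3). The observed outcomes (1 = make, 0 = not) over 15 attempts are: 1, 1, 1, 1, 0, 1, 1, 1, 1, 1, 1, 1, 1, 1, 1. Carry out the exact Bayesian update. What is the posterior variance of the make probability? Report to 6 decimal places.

0.008986

The Beta prior is conjugate to a Binomial/Bernoulli likelihood; the update adds successes to α and failures to β.
Posterior: Beta(α+k, β+n−k) = Beta(1.1+14, 4.3+1) = Beta(15.1, 5.3).
Var = αβ/((α+β)²(α+β+1)) = 15.1·5.3/(20.4²·21.4) = 0.008986.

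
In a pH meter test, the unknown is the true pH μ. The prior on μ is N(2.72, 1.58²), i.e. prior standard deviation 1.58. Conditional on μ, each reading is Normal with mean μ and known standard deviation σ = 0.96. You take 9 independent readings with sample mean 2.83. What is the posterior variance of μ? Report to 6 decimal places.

0.098365

For Normal data with known variance σ², a Normal(μ₀, σ₀²) prior on μ is conjugate. Posterior precision = 1/σ₀² + n/σ²; posterior mean is the precision-weighted average of μ₀ and x̄.
σ₀² = 1.58² = 2.4964, σ² = 0.96² = 0.9216; σ² + n·σ₀² = 0.9216 + 9·2.4964 = 23.3892.
Posterior precision = 1/σ₀² + n/σ² = 1/2.4964 + 9/0.9216 = (σ² + n·σ₀²)/(σ₀²σ²) = 23.3892/(2.4964·0.9216); posterior variance σₙ² = σ₀²σ²/(σ² + n·σ₀²) = 2.4964·0.9216/23.3892 = 0.098365.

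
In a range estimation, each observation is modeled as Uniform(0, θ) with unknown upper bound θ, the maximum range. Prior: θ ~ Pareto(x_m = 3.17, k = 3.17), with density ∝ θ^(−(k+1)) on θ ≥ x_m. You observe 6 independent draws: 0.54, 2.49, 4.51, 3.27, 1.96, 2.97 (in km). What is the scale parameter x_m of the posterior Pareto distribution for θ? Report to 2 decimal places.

4.51

A Pareto(scale x_m, shape k) prior on the upper bound θ of Uniform(0, θ) is conjugate: posterior is Pareto(max(x_m, max xᵢ), k + n).
Sample maximum = 4.51; prior scale x_m = 3.17 → posterior scale = max = 4.51.
Posterior shape = 3.17 + 6 = 9.17.
Posterior scale x_m = 4.51.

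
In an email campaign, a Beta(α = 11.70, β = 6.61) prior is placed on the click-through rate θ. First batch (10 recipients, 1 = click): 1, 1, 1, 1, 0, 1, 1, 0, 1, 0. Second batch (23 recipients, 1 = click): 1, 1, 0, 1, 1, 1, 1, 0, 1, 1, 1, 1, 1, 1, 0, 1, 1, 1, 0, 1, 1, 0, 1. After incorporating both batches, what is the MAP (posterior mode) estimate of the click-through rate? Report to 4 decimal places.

The Beta prior is conjugate to a Binomial/Bernoulli likelihood; the update adds successes to α and failures to β.
After batch 1: Beta(11.70+7, 6.61+3) = Beta(18.70, 9.61).
After batch 2: Beta(18.70+18, 9.61+5) = Beta(36.70, 14.61).
Mode of Beta(a,b) for a,b>1 is (a−1)/(a+b−2) = 35.70/49.31 = 0.7240.

0.7240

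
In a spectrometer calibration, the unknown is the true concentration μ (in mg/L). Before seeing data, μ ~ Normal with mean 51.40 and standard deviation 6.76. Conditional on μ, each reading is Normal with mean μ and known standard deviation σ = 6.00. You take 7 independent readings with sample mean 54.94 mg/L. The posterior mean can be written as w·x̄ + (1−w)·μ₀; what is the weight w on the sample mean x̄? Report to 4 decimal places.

For Normal data with known variance σ², a Normal(μ₀, σ₀²) prior on μ is conjugate. Posterior precision = 1/σ₀² + n/σ²; posterior mean is the precision-weighted average of μ₀ and x̄.
σ₀² = 6.76² = 45.6976, σ² = 6.00² = 36. Prior precision 1/σ₀² = 1/45.6976; data precision n/σ² = 7/36.
w = (n/σ²)/(1/σ₀² + n/σ²) = n·σ₀²/(σ² + n·σ₀²) = 7·45.6976/(36 + 7·45.6976) = 319.8832/355.8832 = 0.8988.

0.8988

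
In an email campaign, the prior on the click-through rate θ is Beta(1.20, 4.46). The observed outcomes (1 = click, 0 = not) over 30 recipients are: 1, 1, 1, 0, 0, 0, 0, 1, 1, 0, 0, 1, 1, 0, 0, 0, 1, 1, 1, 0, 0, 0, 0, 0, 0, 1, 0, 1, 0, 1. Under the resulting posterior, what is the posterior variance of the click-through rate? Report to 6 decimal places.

The Beta prior is conjugate to a Binomial/Bernoulli likelihood; the update adds successes to α and failures to β.
Posterior: Beta(α+k, β+n−k) = Beta(1.20+13, 4.46+17) = Beta(14.20, 21.46).
Var = αβ/((α+β)²(α+β+1)) = 14.20·21.46/(35.66²·36.66) = 0.006537.

0.006537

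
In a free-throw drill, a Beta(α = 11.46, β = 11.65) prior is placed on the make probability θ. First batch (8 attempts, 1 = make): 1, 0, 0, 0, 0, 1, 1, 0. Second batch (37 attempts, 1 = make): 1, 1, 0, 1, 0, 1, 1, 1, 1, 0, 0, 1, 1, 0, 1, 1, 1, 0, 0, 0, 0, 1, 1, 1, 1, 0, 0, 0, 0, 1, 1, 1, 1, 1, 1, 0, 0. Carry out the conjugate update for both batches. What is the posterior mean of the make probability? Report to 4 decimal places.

0.5353

The Beta prior is conjugate to a Binomial/Bernoulli likelihood; the update adds successes to α and failures to β.
After batch 1: Beta(11.46+3, 11.65+5) = Beta(14.46, 16.65).
After batch 2: Beta(14.46+22, 16.65+15) = Beta(36.46, 31.65).
Posterior mean = α/(α+β) = 36.46/68.11 = 0.5353.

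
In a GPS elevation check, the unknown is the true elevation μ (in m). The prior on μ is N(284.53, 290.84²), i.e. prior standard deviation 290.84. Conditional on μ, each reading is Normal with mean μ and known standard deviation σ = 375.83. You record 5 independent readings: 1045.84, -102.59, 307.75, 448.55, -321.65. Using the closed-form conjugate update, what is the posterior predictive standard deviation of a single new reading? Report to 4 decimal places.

For Normal data with known variance σ², a Normal(μ₀, σ₀²) prior on μ is conjugate. Posterior precision = 1/σ₀² + n/σ²; posterior mean is the precision-weighted average of μ₀ and x̄.
σ₀² = 290.84² = 84587.9056, σ² = 375.83² = 141248.1889; σ² + n·σ₀² = 141248.1889 + 5·84587.9056 = 564187.7169.
Posterior precision = 1/σ₀² + n/σ² = 1/84587.9056 + 5/141248.1889 = (σ² + n·σ₀²)/(σ₀²σ²) = 564187.7169/(84587.9056·141248.1889); posterior variance σₙ² = σ₀²σ²/(σ² + n·σ₀²) = 84587.9056·141248.1889/564187.7169 = 21177.150992.
Predictive variance for one new observation = σₙ² + σ² = 84587.9056·141248.1889/564187.7169 + 141248.1889 = σ²·(σ₀² + 564187.7169)/564187.7169 = 141248.1889·648775.6225/564187.7169 = 162425.339892; SD = √(141248.1889·648775.6225/564187.7169) = 403.0203.

403.0203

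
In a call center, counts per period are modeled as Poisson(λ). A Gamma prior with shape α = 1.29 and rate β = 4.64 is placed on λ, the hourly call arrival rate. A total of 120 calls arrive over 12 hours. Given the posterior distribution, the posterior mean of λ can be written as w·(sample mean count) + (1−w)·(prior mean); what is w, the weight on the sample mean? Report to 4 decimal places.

0.7212

With a Gamma(shape α, rate β) prior, the Poisson likelihood is conjugate: the posterior is Gamma(α + ΣXᵢ, β + n).
Posterior mean = (α₀+S)/(β₀+n) = [n/(β₀+n)]·(S/n) + [β₀/(β₀+n)]·(α₀/β₀), so only n and β₀ enter the weight.
Weight on data w = n/(β₀+n) = 12/(4.64+12) = 12/16.64 = 0.7212.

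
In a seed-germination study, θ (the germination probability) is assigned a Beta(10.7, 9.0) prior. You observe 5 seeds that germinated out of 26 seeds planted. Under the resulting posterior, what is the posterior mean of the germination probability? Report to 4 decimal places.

The Beta prior is conjugate to a Binomial/Bernoulli likelihood; the update adds successes to α and failures to β.
Posterior: Beta(α+k, β+n−k) = Beta(10.7+5, 9.0+21) = Beta(15.7, 30.0).
Posterior mean = α/(α+β) = 15.7/45.7 = 0.3435.

0.3435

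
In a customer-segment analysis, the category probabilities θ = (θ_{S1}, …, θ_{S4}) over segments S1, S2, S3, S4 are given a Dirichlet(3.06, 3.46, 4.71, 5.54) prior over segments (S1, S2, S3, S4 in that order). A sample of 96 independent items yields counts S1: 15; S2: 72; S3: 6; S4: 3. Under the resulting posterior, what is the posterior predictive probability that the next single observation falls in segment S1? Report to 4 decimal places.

0.1601

The Dirichlet prior is conjugate to the Multinomial likelihood: each posterior αⱼ = prior αⱼ + observed count nⱼ.
Posterior concentration: (18.06, 75.46, 10.71, 8.54), total = 112.77.
P(next = S1 | data) = α_{S1}/Σα = 0.1601.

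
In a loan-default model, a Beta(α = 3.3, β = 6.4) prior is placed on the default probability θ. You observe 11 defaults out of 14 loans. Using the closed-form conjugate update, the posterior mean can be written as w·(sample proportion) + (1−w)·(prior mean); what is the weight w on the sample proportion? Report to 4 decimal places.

The Beta prior is conjugate to a Binomial/Bernoulli likelihood; the update adds successes to α and failures to β.
Posterior mean = (α₀+k)/(α₀+β₀+n) = [n/(α₀+β₀+n)]·(k/n) + [(α₀+β₀)/(α₀+β₀+n)]·α₀/(α₀+β₀), so only n and the prior enter the weight.
The weight on the data is w = n/(α₀+β₀+n) = 14/(3.3+6.4+14) = 14/23.7 = 0.5907.

0.5907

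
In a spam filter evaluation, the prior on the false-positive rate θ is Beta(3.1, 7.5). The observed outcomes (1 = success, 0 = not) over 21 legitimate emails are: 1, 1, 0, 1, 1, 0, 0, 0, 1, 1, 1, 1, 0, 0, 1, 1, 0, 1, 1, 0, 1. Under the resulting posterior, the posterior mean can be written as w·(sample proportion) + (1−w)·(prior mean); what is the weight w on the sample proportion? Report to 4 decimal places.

0.6646

The Beta prior is conjugate to a Binomial/Bernoulli likelihood; the update adds successes to α and failures to β.
Posterior mean = (α₀+k)/(α₀+β₀+n) = [n/(α₀+β₀+n)]·(k/n) + [(α₀+β₀)/(α₀+β₀+n)]·α₀/(α₀+β₀), so only n and the prior enter the weight.
The weight on the data is w = n/(α₀+β₀+n) = 21/(3.1+7.5+21) = 21/31.6 = 0.6646.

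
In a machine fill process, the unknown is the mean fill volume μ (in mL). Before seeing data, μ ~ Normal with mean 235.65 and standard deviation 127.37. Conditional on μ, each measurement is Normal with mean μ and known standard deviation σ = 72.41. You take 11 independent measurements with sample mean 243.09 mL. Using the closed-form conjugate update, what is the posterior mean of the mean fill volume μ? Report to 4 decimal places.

For Normal data with known variance σ², a Normal(μ₀, σ₀²) prior on μ is conjugate. Posterior precision = 1/σ₀² + n/σ²; posterior mean is the precision-weighted average of μ₀ and x̄.
n·x̄ = 11·243.09 = 2673.99.
σ₀² = 127.37² = 16223.1169, σ² = 72.41² = 5243.2081; σ² + n·σ₀² = 5243.2081 + 11·16223.1169 = 183697.494.
Posterior mean = (μ₀/σ₀² + n·x̄/σ²)/(1/σ₀² + n/σ²) = (σ²·μ₀ + σ₀²·n·x̄)/(σ² + n·σ₀²) = (5243.2081·235.65 + 16223.1169·2673.99)/183697.494 = 44616014.348196/183697.494 = 242.8776.

242.8776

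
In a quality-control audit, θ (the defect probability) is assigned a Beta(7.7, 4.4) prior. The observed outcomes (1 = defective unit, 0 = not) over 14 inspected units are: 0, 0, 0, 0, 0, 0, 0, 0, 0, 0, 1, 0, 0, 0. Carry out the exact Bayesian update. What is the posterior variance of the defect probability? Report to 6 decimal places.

0.008200

The Beta prior is conjugate to a Binomial/Bernoulli likelihood; the update adds successes to α and failures to β.
Posterior: Beta(α+k, β+n−k) = Beta(7.7+1, 4.4+13) = Beta(8.7, 17.4).
Var = αβ/((α+β)²(α+β+1)) = 8.7·17.4/(26.1²·27.1) = 0.008200.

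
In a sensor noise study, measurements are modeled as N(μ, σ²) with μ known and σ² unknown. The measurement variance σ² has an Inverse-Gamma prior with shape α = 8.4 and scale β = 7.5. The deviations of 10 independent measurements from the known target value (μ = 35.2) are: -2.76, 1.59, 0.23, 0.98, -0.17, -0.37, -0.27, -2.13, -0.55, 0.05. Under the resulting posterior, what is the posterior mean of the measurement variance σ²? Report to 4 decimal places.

With known mean μ and an Inverse-Gamma(α, β) prior on σ², the Normal likelihood is conjugate: posterior is Inv-Gamma(α + n/2, β + Σ(xᵢ−μ)²/2).
Σ(xᵢ−μ)² = (-2.76)² + (1.59)² + (0.23)² + (0.98)² + (-0.17)² + (-0.37)² + (-0.27)² + (-2.13)² + (-0.55)² + (0.05)² = 16.2396.
Posterior: Inv-Gamma(8.4 + 10/2, 7.5 + 16.2396/2) = Inv-Gamma(13.40, 15.61980).
E[σ²|data] = β/(α−1) = 15.61980/12.40 = 1.2597.

1.2597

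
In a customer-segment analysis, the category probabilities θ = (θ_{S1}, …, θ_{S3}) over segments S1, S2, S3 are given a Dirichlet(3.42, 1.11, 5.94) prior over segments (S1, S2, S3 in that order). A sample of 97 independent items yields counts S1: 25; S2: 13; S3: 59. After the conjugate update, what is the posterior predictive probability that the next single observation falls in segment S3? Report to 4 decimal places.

0.6043

The Dirichlet prior is conjugate to the Multinomial likelihood: each posterior αⱼ = prior αⱼ + observed count nⱼ.
Posterior concentration: (28.42, 14.11, 64.94), total = 107.47.
P(next = S3 | data) = α_{S3}/Σα = 0.6043.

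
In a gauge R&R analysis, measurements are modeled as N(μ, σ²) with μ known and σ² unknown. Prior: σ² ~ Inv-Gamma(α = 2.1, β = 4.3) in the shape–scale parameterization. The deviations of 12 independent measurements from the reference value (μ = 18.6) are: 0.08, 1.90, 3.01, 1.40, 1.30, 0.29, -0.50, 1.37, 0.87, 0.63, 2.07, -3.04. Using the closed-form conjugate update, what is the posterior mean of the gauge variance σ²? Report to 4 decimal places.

2.9449

With known mean μ and an Inverse-Gamma(α, β) prior on σ², the Normal likelihood is conjugate: posterior is Inv-Gamma(α + n/2, β + Σ(xᵢ−μ)²/2).
Σ(xᵢ−μ)² = (0.08)² + (1.90)² + (3.01)² + (1.40)² + (1.30)² + (0.29)² + (-0.50)² + (1.37)² + (0.87)² + (0.63)² + (2.07)² + (-3.04)² = 33.2178.
Posterior: Inv-Gamma(2.1 + 12/2, 4.3 + 33.2178/2) = Inv-Gamma(8.10, 20.90890).
E[σ²|data] = β/(α−1) = 20.90890/7.10 = 2.9449.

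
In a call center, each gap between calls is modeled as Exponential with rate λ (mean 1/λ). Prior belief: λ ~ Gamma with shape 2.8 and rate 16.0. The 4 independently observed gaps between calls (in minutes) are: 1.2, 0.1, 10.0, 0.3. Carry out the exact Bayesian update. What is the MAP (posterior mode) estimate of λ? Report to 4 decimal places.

0.2101

With a Gamma(shape α, rate β) prior on the exponential rate λ, the posterior after n observations with total T = Σxᵢ is Gamma(α+n, β+T).
Sum of observations T = 11.6 minutes; n = 4.
Posterior: Gamma(2.8+4, 16.0+11.6) = Gamma(6.8, 27.6).
Mode = (α−1)/β = 0.2101.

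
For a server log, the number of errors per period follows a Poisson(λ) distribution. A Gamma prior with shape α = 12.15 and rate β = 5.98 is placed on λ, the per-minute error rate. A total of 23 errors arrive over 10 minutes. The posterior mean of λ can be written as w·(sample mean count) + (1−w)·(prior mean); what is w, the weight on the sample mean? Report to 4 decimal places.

0.6258

With a Gamma(shape α, rate β) prior, the Poisson likelihood is conjugate: the posterior is Gamma(α + ΣXᵢ, β + n).
Posterior mean = (α₀+S)/(β₀+n) = [n/(β₀+n)]·(S/n) + [β₀/(β₀+n)]·(α₀/β₀), so only n and β₀ enter the weight.
Weight on data w = n/(β₀+n) = 10/(5.98+10) = 10/15.98 = 0.6258.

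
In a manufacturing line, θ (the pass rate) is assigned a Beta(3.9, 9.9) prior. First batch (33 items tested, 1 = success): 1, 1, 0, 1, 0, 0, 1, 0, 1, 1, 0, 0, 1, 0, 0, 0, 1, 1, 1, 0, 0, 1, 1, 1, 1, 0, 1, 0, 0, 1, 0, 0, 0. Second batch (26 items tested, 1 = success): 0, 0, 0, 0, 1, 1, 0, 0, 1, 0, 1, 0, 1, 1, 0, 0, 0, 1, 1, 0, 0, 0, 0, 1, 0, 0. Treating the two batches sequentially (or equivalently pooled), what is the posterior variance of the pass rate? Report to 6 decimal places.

The Beta prior is conjugate to a Binomial/Bernoulli likelihood; the update adds successes to α and failures to β.
After batch 1: Beta(3.9+16, 9.9+17) = Beta(19.9, 26.9).
After batch 2: Beta(19.9+9, 26.9+17) = Beta(28.9, 43.9).
Var = αβ/((α+β)²(α+β+1)) = 28.9·43.9/(72.8²·73.8) = 0.003244.

0.003244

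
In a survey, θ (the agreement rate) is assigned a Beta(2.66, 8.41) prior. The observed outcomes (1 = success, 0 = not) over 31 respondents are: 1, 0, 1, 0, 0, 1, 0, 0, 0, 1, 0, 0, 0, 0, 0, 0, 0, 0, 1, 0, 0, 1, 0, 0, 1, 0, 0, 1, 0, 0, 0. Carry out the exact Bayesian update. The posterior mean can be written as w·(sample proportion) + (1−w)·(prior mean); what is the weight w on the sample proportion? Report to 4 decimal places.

0.7369

The Beta prior is conjugate to a Binomial/Bernoulli likelihood; the update adds successes to α and failures to β.
Posterior mean = (α₀+k)/(α₀+β₀+n) = [n/(α₀+β₀+n)]·(k/n) + [(α₀+β₀)/(α₀+β₀+n)]·α₀/(α₀+β₀), so only n and the prior enter the weight.
The weight on the data is w = n/(α₀+β₀+n) = 31/(2.66+8.41+31) = 31/42.07 = 0.7369.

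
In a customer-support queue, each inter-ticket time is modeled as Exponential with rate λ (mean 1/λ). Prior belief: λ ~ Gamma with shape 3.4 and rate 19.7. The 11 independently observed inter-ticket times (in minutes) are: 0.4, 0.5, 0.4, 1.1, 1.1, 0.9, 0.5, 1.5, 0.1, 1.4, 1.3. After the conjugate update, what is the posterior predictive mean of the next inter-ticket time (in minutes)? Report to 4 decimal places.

With a Gamma(shape α, rate β) prior on the exponential rate λ, the posterior after n observations with total T = Σxᵢ is Gamma(α+n, β+T).
Sum of observations T = 9.2 minutes; n = 11.
Posterior: Gamma(3.4+11, 19.7+9.2) = Gamma(14.4, 28.9).
The predictive distribution for the next observation is Lomax; its mean is β/(α−1) = 28.9/13.4 = 2.1567.

2.1567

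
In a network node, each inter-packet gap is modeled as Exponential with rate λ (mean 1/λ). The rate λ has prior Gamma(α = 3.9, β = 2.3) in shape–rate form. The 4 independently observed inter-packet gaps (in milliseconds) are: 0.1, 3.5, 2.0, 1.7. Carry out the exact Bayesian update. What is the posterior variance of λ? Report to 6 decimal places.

With a Gamma(shape α, rate β) prior on the exponential rate λ, the posterior after n observations with total T = Σxᵢ is Gamma(α+n, β+T).
Sum of observations T = 7.3 milliseconds; n = 4.
Posterior: Gamma(3.9+4, 2.3+7.3) = Gamma(7.9, 9.6).
Var = α/β² = 0.085720.

0.085720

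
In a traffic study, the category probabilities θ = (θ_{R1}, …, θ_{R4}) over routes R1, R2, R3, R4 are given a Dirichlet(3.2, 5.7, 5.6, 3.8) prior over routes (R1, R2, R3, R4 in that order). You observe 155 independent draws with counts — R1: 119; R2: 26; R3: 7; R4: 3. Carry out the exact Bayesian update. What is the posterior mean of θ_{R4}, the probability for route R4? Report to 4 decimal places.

0.0392

The Dirichlet prior is conjugate to the Multinomial likelihood: each posterior αⱼ = prior αⱼ + observed count nⱼ.
Posterior concentration: (122.2, 31.7, 12.6, 6.8), total = 173.3.
E[θ_{R4}|data] = α_{R4}/Σα = 6.8/173.3 = 0.0392.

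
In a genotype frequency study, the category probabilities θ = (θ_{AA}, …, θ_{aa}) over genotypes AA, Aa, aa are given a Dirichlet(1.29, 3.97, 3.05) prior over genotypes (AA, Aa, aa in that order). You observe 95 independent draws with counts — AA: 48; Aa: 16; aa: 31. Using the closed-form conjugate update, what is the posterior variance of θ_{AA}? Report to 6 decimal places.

0.002392

The Dirichlet prior is conjugate to the Multinomial likelihood: each posterior αⱼ = prior αⱼ + observed count nⱼ.
Posterior concentration: (49.29, 19.97, 34.05), total = 103.31.
Var[θ_j] = α_j(Σα−α_j)/((Σα)²(Σα+1)) = 49.29·54.02/(103.31²·104.31) = 0.002392.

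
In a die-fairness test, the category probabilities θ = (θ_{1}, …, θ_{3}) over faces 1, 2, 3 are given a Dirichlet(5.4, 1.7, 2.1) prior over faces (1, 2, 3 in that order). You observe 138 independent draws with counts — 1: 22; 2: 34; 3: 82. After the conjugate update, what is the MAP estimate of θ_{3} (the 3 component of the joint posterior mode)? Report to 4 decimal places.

0.5763

The Dirichlet prior is conjugate to the Multinomial likelihood: each posterior αⱼ = prior αⱼ + observed count nⱼ.
Posterior concentration: (27.4, 35.7, 84.1), total = 147.2.
Joint mode component: (α_{3}−1)/(Σα−K) = 83.1/144.2 = 0.5763.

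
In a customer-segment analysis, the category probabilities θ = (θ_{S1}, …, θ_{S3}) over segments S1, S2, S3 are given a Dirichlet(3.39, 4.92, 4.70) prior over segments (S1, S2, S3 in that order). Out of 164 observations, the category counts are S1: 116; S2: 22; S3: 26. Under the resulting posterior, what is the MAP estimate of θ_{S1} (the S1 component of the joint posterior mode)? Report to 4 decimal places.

The Dirichlet prior is conjugate to the Multinomial likelihood: each posterior αⱼ = prior αⱼ + observed count nⱼ.
Posterior concentration: (119.39, 26.92, 30.70), total = 177.01.
Joint mode component: (α_{S1}−1)/(Σα−K) = 118.39/174.01 = 0.6804.

0.6804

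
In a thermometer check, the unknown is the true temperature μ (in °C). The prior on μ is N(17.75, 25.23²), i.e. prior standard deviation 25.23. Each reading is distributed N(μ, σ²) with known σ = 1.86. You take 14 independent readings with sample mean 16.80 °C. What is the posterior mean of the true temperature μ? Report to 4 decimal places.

16.8004

For Normal data with known variance σ², a Normal(μ₀, σ₀²) prior on μ is conjugate. Posterior precision = 1/σ₀² + n/σ²; posterior mean is the precision-weighted average of μ₀ and x̄.
n·x̄ = 14·16.80 = 235.2.
σ₀² = 25.23² = 636.5529, σ² = 1.86² = 3.4596; σ² + n·σ₀² = 3.4596 + 14·636.5529 = 8915.2002.
Posterior mean = (μ₀/σ₀² + n·x̄/σ²)/(1/σ₀² + n/σ²) = (σ²·μ₀ + σ₀²·n·x̄)/(σ² + n·σ₀²) = (3.4596·17.75 + 636.5529·235.2)/8915.2002 = 149778.64998/8915.2002 = 16.8004.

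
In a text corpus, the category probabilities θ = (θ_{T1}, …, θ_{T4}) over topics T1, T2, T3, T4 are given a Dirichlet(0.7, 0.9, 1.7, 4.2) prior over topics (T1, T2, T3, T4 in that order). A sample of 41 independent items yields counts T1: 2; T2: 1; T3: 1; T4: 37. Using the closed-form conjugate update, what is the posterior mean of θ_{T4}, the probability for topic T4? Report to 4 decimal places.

The Dirichlet prior is conjugate to the Multinomial likelihood: each posterior αⱼ = prior αⱼ + observed count nⱼ.
Posterior concentration: (2.7, 1.9, 2.7, 41.2), total = 48.5.
E[θ_{T4}|data] = α_{T4}/Σα = 41.2/48.5 = 0.8495.

0.8495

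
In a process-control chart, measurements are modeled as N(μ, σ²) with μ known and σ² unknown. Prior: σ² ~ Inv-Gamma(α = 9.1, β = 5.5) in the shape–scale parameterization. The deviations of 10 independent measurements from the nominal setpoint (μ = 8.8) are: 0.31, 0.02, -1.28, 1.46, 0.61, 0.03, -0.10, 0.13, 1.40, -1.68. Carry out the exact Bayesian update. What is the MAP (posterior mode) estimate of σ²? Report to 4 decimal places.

0.6639

With known mean μ and an Inverse-Gamma(α, β) prior on σ², the Normal likelihood is conjugate: posterior is Inv-Gamma(α + n/2, β + Σ(xᵢ−μ)²/2).
Σ(xᵢ−μ)² = (0.31)² + (0.02)² + (-1.28)² + (1.46)² + (0.61)² + (0.03)² + (-0.10)² + (0.13)² + (1.40)² + (-1.68)² = 9.0488.
Posterior: Inv-Gamma(9.1 + 10/2, 5.5 + 9.0488/2) = Inv-Gamma(14.10, 10.02440).
Mode = β/(α+1) = 10.02440/15.10 = 0.6639.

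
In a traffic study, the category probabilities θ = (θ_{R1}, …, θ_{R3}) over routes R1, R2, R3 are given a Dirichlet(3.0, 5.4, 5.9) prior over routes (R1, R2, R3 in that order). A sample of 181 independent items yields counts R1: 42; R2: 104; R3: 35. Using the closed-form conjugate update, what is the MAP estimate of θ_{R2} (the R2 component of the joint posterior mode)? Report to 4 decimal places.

0.5637

The Dirichlet prior is conjugate to the Multinomial likelihood: each posterior αⱼ = prior αⱼ + observed count nⱼ.
Posterior concentration: (45.0, 109.4, 40.9), total = 195.3.
Joint mode component: (α_{R2}−1)/(Σα−K) = 108.4/192.3 = 0.5637.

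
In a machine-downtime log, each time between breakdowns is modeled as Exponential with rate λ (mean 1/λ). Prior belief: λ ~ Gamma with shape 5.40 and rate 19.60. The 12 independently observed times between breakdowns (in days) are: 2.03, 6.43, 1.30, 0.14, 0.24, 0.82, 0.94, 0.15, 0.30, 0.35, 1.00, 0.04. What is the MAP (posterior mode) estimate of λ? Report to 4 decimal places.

0.4919

With a Gamma(shape α, rate β) prior on the exponential rate λ, the posterior after n observations with total T = Σxᵢ is Gamma(α+n, β+T).
Sum of observations T = 13.74 days; n = 12.
Posterior: Gamma(5.40+12, 19.60+13.74) = Gamma(17.40, 33.34).
Mode = (α−1)/β = 0.4919.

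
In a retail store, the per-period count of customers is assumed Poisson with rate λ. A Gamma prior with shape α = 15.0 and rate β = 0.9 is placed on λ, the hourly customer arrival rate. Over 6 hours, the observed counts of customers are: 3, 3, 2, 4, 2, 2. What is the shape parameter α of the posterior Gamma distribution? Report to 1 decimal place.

31.0

With a Gamma(shape α, rate β) prior, the Poisson likelihood is conjugate: the posterior is Gamma(α + ΣXᵢ, β + n).
Sum of counts S = 16 over n = 6 hours.
Posterior: Gamma(α+S, β+n) = Gamma(15.0+16, 0.9+6) = Gamma(31.0, 6.9).
Posterior α = 31.0.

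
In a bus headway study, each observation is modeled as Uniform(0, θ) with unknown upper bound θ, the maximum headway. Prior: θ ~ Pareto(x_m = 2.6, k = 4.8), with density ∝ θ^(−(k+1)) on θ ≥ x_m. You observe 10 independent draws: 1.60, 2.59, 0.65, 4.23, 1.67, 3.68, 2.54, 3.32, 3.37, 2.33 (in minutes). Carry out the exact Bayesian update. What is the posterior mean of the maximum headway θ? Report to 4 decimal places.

A Pareto(scale x_m, shape k) prior on the upper bound θ of Uniform(0, θ) is conjugate: posterior is Pareto(max(x_m, max xᵢ), k + n).
Sample maximum = 4.23; prior scale x_m = 2.6 → posterior scale = max = 4.23.
Posterior shape = 4.8 + 10 = 14.8.
E[θ|data] = k·x_m/(k−1) = 14.8·4.23/13.8 = 4.5365.

4.5365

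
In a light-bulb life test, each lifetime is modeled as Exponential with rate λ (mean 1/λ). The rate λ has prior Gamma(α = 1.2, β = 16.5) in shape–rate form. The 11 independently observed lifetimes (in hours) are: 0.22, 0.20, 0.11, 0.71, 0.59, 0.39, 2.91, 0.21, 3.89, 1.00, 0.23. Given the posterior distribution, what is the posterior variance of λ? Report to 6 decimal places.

0.016785

With a Gamma(shape α, rate β) prior on the exponential rate λ, the posterior after n observations with total T = Σxᵢ is Gamma(α+n, β+T).
Sum of observations T = 10.46 hours; n = 11.
Posterior: Gamma(1.2+11, 16.5+10.46) = Gamma(12.2, 26.96).
Var = α/β² = 0.016785.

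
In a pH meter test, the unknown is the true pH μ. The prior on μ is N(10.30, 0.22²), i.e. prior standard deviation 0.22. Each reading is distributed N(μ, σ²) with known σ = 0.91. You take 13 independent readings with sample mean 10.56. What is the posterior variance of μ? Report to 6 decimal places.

For Normal data with known variance σ², a Normal(μ₀, σ₀²) prior on μ is conjugate. Posterior precision = 1/σ₀² + n/σ²; posterior mean is the precision-weighted average of μ₀ and x̄.
σ₀² = 0.22² = 0.0484, σ² = 0.91² = 0.8281; σ² + n·σ₀² = 0.8281 + 13·0.0484 = 1.4573.
Posterior precision = 1/σ₀² + n/σ² = 1/0.0484 + 13/0.8281 = (σ² + n·σ₀²)/(σ₀²σ²) = 1.4573/(0.0484·0.8281); posterior variance σₙ² = σ₀²σ²/(σ² + n·σ₀²) = 0.0484·0.8281/1.4573 = 0.027503.

0.027503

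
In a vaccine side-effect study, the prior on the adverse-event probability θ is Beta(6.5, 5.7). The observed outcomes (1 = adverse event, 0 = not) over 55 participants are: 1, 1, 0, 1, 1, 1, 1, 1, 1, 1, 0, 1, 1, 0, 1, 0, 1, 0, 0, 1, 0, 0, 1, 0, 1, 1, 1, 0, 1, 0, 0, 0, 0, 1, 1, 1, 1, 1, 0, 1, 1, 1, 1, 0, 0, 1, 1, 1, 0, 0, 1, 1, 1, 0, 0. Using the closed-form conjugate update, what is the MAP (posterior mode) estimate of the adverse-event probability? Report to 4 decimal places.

The Beta prior is conjugate to a Binomial/Bernoulli likelihood; the update adds successes to α and failures to β.
Posterior: Beta(α+k, β+n−k) = Beta(6.5+34, 5.7+21) = Beta(40.5, 26.7).
Mode of Beta(a,b) for a,b>1 is (a−1)/(a+b−2) = 39.5/65.2 = 0.6058.

0.6058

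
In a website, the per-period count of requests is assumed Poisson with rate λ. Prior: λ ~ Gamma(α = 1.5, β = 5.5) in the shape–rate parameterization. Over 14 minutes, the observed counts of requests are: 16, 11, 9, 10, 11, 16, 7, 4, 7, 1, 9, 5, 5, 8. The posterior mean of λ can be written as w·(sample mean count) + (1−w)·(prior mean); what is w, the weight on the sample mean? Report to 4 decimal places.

0.7179

With a Gamma(shape α, rate β) prior, the Poisson likelihood is conjugate: the posterior is Gamma(α + ΣXᵢ, β + n).
Posterior mean = (α₀+S)/(β₀+n) = [n/(β₀+n)]·(S/n) + [β₀/(β₀+n)]·(α₀/β₀), so only n and β₀ enter the weight.
Weight on data w = n/(β₀+n) = 14/(5.5+14) = 14/19.5 = 0.7179.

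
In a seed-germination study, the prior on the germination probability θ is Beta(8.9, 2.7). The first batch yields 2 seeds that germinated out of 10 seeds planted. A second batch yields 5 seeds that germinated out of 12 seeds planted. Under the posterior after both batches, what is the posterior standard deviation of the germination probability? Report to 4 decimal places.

0.0849

The Beta prior is conjugate to a Binomial/Bernoulli likelihood; the update adds successes to α and failures to β.
After batch 1: Beta(8.9+2, 2.7+8) = Beta(10.9, 10.7).
After batch 2: Beta(10.9+5, 10.7+7) = Beta(15.9, 17.7).
Var = αβ/((α+β)²(α+β+1)) = 15.9·17.7/(33.6²·34.6) = 0.00720470; SD = √0.00720470 = 0.0849.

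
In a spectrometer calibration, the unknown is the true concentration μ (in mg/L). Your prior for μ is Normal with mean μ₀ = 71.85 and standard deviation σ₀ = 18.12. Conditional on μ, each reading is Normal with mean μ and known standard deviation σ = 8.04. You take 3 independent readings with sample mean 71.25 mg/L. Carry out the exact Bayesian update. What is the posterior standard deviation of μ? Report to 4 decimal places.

4.4967

For Normal data with known variance σ², a Normal(μ₀, σ₀²) prior on μ is conjugate. Posterior precision = 1/σ₀² + n/σ²; posterior mean is the precision-weighted average of μ₀ and x̄.
σ₀² = 18.12² = 328.3344, σ² = 8.04² = 64.6416; σ² + n·σ₀² = 64.6416 + 3·328.3344 = 1049.6448.
Posterior precision = 1/σ₀² + n/σ² = 1/328.3344 + 3/64.6416 = (σ² + n·σ₀²)/(σ₀²σ²) = 1049.6448/(328.3344·64.6416); posterior variance σₙ² = σ₀²σ²/(σ² + n·σ₀²) = 328.3344·64.6416/1049.6448 = 20.220232.
Posterior SD = √σₙ² = √(328.3344·64.6416/1049.6448) = 4.4967.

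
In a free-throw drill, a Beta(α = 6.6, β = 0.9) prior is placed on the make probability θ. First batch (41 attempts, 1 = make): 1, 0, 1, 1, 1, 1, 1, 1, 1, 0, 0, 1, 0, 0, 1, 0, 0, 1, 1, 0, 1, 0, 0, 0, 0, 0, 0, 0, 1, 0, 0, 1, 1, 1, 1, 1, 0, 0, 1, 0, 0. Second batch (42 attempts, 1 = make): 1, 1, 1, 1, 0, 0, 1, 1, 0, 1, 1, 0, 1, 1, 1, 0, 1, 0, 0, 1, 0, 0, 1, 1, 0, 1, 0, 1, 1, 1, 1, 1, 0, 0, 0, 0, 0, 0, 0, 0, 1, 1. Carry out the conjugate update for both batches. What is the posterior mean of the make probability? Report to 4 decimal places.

0.5481

The Beta prior is conjugate to a Binomial/Bernoulli likelihood; the update adds successes to α and failures to β.
After batch 1: Beta(6.6+20, 0.9+21) = Beta(26.6, 21.9).
After batch 2: Beta(26.6+23, 21.9+19) = Beta(49.6, 40.9).
Posterior mean = α/(α+β) = 49.6/90.5 = 0.5481.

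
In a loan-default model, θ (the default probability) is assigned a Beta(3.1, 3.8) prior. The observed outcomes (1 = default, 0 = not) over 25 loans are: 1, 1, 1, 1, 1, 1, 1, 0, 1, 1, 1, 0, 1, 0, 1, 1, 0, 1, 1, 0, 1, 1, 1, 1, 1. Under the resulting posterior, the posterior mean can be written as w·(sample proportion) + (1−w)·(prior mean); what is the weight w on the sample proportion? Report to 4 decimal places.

0.7837

The Beta prior is conjugate to a Binomial/Bernoulli likelihood; the update adds successes to α and failures to β.
Posterior mean = (α₀+k)/(α₀+β₀+n) = [n/(α₀+β₀+n)]·(k/n) + [(α₀+β₀)/(α₀+β₀+n)]·α₀/(α₀+β₀), so only n and the prior enter the weight.
The weight on the data is w = n/(α₀+β₀+n) = 25/(3.1+3.8+25) = 25/31.9 = 0.7837.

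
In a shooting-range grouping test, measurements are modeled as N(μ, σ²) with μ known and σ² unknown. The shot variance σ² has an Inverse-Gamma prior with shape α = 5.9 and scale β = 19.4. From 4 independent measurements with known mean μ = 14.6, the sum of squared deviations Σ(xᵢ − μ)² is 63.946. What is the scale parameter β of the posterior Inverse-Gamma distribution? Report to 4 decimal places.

With known mean μ and an Inverse-Gamma(α, β) prior on σ², the Normal likelihood is conjugate: posterior is Inv-Gamma(α + n/2, β + Σ(xᵢ−μ)²/2).
Posterior: Inv-Gamma(5.9 + 4/2, 19.4 + 63.946/2) = Inv-Gamma(7.90, 51.3730).
Posterior β = 51.3730.

51.3730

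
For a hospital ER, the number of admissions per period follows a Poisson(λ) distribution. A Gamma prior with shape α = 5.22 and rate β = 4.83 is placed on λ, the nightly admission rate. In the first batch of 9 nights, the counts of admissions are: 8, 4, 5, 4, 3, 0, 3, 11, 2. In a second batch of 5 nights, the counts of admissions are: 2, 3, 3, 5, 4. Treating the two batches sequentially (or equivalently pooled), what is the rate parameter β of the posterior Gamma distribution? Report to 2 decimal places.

With a Gamma(shape α, rate β) prior, the Poisson likelihood is conjugate: the posterior is Gamma(α + ΣXᵢ, β + n).
Batch 1: sum of counts S = 40 over n = 9 nights.
After batch 1: Gamma(α+S, β+n) = Gamma(5.22+40, 4.83+9) = Gamma(45.22, 13.83).
Batch 2: sum of counts S = 17 over n = 5 nights.
After batch 2: Gamma(α+S, β+n) = Gamma(45.22+17, 13.83+5) = Gamma(62.22, 18.83).
Posterior β = 18.83.

18.83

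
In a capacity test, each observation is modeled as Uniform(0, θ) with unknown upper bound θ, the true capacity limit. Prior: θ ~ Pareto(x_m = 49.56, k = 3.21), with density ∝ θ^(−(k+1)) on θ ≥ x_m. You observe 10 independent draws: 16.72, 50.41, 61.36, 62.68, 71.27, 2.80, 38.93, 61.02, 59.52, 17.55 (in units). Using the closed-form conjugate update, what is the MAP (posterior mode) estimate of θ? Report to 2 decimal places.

71.27

A Pareto(scale x_m, shape k) prior on the upper bound θ of Uniform(0, θ) is conjugate: posterior is Pareto(max(x_m, max xᵢ), k + n).
Sample maximum = 71.27; prior scale x_m = 49.56 → posterior scale = max = 71.27.
Posterior shape = 3.21 + 10 = 13.21.
The Pareto density is decreasing on [x_m, ∞), so the mode is x_m = 71.27.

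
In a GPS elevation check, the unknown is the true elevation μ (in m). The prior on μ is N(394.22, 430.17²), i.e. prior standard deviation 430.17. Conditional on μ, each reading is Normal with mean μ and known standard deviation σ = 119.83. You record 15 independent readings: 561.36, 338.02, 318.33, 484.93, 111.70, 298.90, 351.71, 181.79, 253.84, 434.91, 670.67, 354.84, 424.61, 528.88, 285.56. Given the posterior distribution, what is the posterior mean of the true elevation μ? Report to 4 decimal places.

373.4441

For Normal data with known variance σ², a Normal(μ₀, σ₀²) prior on μ is conjugate. Posterior precision = 1/σ₀² + n/σ²; posterior mean is the precision-weighted average of μ₀ and x̄.
Σxᵢ = 561.36 + 338.02 + 318.33 + 484.93 + 111.70 + 298.90 + 351.71 + 181.79 + 253.84 + 434.91 + 670.67 + 354.84 + 424.61 + 528.88 + 285.56 = 5600.05, so n·x̄ = 5600.05.
σ₀² = 430.17² = 185046.2289, σ² = 119.83² = 14359.2289; σ² + n·σ₀² = 14359.2289 + 15·185046.2289 = 2790052.6624.
Posterior mean = (μ₀/σ₀² + n·x̄/σ²)/(1/σ₀² + n/σ²) = (σ²·μ₀ + σ₀²·n·x̄)/(σ² + n·σ₀²) = (14359.2289·394.22 + 185046.2289·5600.05)/2790052.6624 = 1041928829.368403/2790052.6624 = 373.4441.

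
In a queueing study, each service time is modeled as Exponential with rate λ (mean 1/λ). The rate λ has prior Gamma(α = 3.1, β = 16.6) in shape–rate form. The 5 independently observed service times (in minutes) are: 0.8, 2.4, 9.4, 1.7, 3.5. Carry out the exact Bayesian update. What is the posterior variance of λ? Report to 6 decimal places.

With a Gamma(shape α, rate β) prior on the exponential rate λ, the posterior after n observations with total T = Σxᵢ is Gamma(α+n, β+T).
Sum of observations T = 17.8 minutes; n = 5.
Posterior: Gamma(3.1+5, 16.6+17.8) = Gamma(8.1, 34.4).
Var = α/β² = 0.006845.

0.006845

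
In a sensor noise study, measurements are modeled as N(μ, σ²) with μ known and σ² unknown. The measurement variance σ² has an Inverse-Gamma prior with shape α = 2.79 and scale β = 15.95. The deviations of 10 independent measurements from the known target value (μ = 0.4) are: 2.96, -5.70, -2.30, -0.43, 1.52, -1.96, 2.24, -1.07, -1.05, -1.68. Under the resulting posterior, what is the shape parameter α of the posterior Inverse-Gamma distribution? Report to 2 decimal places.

With known mean μ and an Inverse-Gamma(α, β) prior on σ², the Normal likelihood is conjugate: posterior is Inv-Gamma(α + n/2, β + Σ(xᵢ−μ)²/2).
Σ(xᵢ−μ)² = (2.96)² + (-5.70)² + (-2.30)² + (-0.43)² + (1.52)² + (-1.96)² + (2.24)² + (-1.07)² + (-1.05)² + (-1.68)² = 62.9659.
Posterior: Inv-Gamma(2.79 + 10/2, 15.95 + 62.9659/2) = Inv-Gamma(7.79, 47.43295).
Posterior α = 7.79.

7.79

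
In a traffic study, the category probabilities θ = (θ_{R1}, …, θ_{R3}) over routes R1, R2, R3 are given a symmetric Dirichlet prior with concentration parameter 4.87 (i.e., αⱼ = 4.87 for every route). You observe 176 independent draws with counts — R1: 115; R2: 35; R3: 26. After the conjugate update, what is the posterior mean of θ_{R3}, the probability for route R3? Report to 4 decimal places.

The Dirichlet prior is conjugate to the Multinomial likelihood: each posterior αⱼ = prior αⱼ + observed count nⱼ.
Posterior concentration: (119.87, 39.87, 30.87), total = 190.61.
E[θ_{R3}|data] = α_{R3}/Σα = 30.87/190.61 = 0.1620.

0.1620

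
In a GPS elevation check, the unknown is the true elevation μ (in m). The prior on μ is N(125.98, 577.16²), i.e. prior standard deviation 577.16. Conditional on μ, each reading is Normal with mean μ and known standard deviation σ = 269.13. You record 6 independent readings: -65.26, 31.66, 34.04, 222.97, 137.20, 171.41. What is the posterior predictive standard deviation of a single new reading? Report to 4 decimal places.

For Normal data with known variance σ², a Normal(μ₀, σ₀²) prior on μ is conjugate. Posterior precision = 1/σ₀² + n/σ²; posterior mean is the precision-weighted average of μ₀ and x̄.
σ₀² = 577.16² = 333113.6656, σ² = 269.13² = 72430.9569; σ² + n·σ₀² = 72430.9569 + 6·333113.6656 = 2071112.9505.
Posterior precision = 1/σ₀² + n/σ² = 1/333113.6656 + 6/72430.9569 = (σ² + n·σ₀²)/(σ₀²σ²) = 2071112.9505/(333113.6656·72430.9569); posterior variance σₙ² = σ₀²σ²/(σ² + n·σ₀²) = 333113.6656·72430.9569/2071112.9505 = 11649.650276.
Predictive variance for one new observation = σₙ² + σ² = 333113.6656·72430.9569/2071112.9505 + 72430.9569 = σ²·(σ₀² + 2071112.9505)/2071112.9505 = 72430.9569·2404226.6161/2071112.9505 = 84080.607176; SD = √(72430.9569·2404226.6161/2071112.9505) = 289.9666.

289.9666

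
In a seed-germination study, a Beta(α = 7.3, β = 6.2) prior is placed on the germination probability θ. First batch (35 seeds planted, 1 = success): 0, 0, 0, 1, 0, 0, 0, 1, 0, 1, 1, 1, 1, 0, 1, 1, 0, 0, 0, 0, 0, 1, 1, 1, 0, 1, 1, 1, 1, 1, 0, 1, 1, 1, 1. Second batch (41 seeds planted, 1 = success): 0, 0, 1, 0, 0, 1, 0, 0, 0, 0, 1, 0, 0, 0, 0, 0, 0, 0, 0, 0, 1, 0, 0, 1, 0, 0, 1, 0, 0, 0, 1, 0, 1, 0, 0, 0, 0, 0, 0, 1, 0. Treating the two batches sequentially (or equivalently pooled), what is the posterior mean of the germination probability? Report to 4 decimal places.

0.4056

The Beta prior is conjugate to a Binomial/Bernoulli likelihood; the update adds successes to α and failures to β.
After batch 1: Beta(7.3+20, 6.2+15) = Beta(27.3, 21.2).
After batch 2: Beta(27.3+9, 21.2+32) = Beta(36.3, 53.2).
Posterior mean = α/(α+β) = 36.3/89.5 = 0.4056.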